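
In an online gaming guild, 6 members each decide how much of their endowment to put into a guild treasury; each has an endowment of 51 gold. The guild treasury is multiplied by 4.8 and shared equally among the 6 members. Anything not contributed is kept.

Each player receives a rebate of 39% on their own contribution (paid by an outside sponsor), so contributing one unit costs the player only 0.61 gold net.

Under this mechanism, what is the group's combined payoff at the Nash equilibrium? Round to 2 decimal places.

With the mechanism, a contributed unit returns (4.8/6) / 0.61 = 1.3115 per unit of net cost to the contributor — now above 1 — so contributing fully is weakly dominant for every player.
So the Nash equilibrium is full contribution by all 6; the group earns 6 × (51 × 0.39 + 4.8 × 51) = 1588.14.

1588.14 gold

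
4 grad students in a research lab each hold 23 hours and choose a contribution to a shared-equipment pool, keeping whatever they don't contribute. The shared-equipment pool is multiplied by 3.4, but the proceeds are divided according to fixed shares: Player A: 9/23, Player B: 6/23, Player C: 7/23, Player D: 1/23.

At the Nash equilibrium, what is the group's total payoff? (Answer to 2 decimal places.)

For player j, contributing a unit is worthwhile iff 3.4 × (j's share) ≥ 1, i.e. iff j's share is at least 0.2941.
The shares above 0.2941 belong to Player A and Player C, contributing 23 each; the remaining 2 contribute 0. Total contributed: 46.
The shared-equipment pool pays out 3.4 × 46 = 156.40 in total (split across the unequal shares, but the aggregate is all that matters for the group sum).
The 2 free-riders keep 23 each, adding 46. Group total = 46 + 156.40 = 202.40.

202.40 hours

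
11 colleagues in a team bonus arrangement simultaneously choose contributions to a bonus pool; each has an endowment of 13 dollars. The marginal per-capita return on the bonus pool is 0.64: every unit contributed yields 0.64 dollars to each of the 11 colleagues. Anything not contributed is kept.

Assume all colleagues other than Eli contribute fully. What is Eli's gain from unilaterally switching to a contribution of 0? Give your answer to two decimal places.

Switching from a contribution of 13 to 0 lets Eli keep an extra 13 dollars, but lowers the bonus pool by 13, which costs Eli their own share of that drop: 0.64 × 13 = 8.32.
Net gain = 13 − 8.32 = 4.68. The private return per contributed unit (0.64) is below 1, so free-riding is indeed the best response regardless of what the others do.

4.68 dollars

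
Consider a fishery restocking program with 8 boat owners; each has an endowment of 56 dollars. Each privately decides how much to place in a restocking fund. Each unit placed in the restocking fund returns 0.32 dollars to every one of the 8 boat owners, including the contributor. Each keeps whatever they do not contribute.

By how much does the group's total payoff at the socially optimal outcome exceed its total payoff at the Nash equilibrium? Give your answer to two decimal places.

698.88 dollars

The private return per contributed unit is 0.32 < 1, so contributing 0 is dominant for every player. At the Nash equilibrium everyone keeps their 56, and the group total is 8 × 56 = 448.
Each contributed unit returns 2.560 to the group as a whole (0.32 to each of 8 players), which exceeds 1, so the social optimum is full contribution: group total = 2.560 × 448 = 1146.88.
Efficiency loss = 1146.88 − 448 = 698.88.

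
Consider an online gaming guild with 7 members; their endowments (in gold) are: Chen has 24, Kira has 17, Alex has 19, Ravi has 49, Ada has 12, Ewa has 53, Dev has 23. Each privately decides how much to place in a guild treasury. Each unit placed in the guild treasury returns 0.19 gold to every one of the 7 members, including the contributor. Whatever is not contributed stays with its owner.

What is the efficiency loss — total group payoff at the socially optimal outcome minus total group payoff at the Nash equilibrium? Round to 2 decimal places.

The private return per contributed unit is 0.19 < 1 for everyone, so the Nash equilibrium is zero contribution and the group total is Σ E_j = 24 + 17 + 19 + 49 + 12 + 53 + 23 = 197.
Each contributed unit returns 1.330 to the group, so the social optimum is full contribution by everyone: group total = 1.330 × 197 = 262.01.
Efficiency loss = (1.330 − 1) × 197 = 65.01.

65.01 gold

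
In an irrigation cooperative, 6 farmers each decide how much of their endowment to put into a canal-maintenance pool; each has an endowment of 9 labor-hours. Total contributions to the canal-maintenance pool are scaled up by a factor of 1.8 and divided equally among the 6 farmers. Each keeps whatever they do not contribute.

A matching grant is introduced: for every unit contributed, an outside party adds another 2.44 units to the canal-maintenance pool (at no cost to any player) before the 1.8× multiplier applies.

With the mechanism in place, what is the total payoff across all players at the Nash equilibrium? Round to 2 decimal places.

With the mechanism, a contributed unit returns 1.8 × 3.44 / 6 = 1.0320 per unit of net cost to the contributor — now above 1 — so contributing fully is weakly dominant for every player.
At the Nash equilibrium everyone contributes 9. Group total payoff = 1.8 × 3.44 × 54 = 334.37.

334.37 labor-hours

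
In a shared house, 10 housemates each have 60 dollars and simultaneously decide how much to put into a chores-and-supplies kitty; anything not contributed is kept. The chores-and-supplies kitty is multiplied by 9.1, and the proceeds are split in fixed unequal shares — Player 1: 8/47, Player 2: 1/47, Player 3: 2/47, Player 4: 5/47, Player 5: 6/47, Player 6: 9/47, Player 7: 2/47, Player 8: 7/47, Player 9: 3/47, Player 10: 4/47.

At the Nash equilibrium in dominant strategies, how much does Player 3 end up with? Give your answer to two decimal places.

152.94 dollars

Each unit j contributes comes back to j as 9.1 × (j's share), so j prefers to contribute only if that share exceeds 1/9.1 = 0.1099; otherwise keeping the unit dominates.
Player 1, Player 5, Player 6 and Player 8 clear that bar, contributing 60 each; the remaining 6 contribute 0. Total contributed: 240.
Player 3 keeps 60 and receives 9.1 × 240 × 2/47 = 92.94 from the chores-and-supplies kitty, for a payoff of 152.94.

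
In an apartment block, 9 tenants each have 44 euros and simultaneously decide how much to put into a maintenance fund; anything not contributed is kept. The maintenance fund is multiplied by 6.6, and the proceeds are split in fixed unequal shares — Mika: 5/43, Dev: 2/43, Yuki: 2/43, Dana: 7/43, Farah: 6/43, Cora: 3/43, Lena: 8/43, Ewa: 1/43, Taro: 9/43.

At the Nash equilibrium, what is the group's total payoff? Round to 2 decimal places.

1135.20 euros

Player j's private return per contributed unit is 6.6 × (j's share). Contributing is weakly dominant for j when that share is at least 1/6.6 = 0.1515, and contributing 0 is dominant otherwise.
Dana, Lena and Taro are above the threshold, contributing 44 each; the remaining 6 contribute 0. Total contributed: 132.
The maintenance fund pays out 6.6 × 132 = 871.20 in total (split across the unequal shares, but the aggregate is all that matters for the group sum).
The 6 free-riders keep 44 each, adding 264. Group total = 264 + 871.20 = 1135.20.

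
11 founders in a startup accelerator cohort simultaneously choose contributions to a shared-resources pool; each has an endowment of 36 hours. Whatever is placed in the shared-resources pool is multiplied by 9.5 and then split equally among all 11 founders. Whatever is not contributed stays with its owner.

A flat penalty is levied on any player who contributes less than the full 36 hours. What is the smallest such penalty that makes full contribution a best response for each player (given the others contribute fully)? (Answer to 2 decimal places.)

Given the others contribute fully, the best deviation is to contribute 0 (any partial contribution still incurs the fine and gives up units whose private return 0.8636 is below 1).
Deviating from 36 to 0 saves 36 hours but forfeits the deviator's share of the drop in the shared-resources pool: 9.5/11 × 36 = 31.09.
So the deviation gain is 36 − 31.09 = 4.91, and the fine must be at least 4.91 hours to wipe it out.

4.91 hours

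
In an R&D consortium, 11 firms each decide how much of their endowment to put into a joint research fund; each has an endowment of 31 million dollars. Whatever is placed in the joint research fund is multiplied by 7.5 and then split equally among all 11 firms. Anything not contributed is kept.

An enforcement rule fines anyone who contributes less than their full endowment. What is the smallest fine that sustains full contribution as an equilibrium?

Given the others contribute fully, the best deviation is to contribute 0 (any partial contribution still incurs the fine and gives up units whose private return 0.6818 is below 1).
Deviating from 31 to 0 saves 31 million dollars but forfeits the deviator's share of the drop in the joint research fund: 7.5/11 × 31 = 21.14.
So the deviation gain is 31 − 21.14 = 9.86, and the fine must be at least 9.86 million dollars to wipe it out.

9.86 million dollars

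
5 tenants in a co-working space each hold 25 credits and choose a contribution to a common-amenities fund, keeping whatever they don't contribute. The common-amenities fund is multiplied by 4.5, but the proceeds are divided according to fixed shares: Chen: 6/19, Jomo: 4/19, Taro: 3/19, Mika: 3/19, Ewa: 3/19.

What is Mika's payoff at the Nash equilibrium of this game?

42.76 credits

For player j, contributing a unit is worthwhile iff 4.5 × (j's share) ≥ 1, i.e. iff j's share is at least 0.2222.
Only Chen (6/19) clears that bar, contributing 25; the remaining 4 contribute 0. Total contributed: 25.
Mika keeps 25 and receives 4.5 × 25 × 3/19 = 17.76 from the common-amenities fund, for a payoff of 42.76.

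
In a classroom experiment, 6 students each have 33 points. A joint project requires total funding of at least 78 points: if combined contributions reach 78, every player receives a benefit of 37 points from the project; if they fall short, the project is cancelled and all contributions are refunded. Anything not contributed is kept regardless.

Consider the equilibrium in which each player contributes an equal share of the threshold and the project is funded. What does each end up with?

Equal share of the threshold: 78/6 = 13.
At this profile no one gains by cutting their contribution: any cut drops the total below 78, the project is cancelled, contributions are refunded, and the deviator ends with 33, which is less than 33 − 13 + 37 = 57. Contributing more than 13 just wastes the excess. So contributing exactly 13 is a best response.
Each player's payoff: 33 − 13 + 37 = 57.

57 points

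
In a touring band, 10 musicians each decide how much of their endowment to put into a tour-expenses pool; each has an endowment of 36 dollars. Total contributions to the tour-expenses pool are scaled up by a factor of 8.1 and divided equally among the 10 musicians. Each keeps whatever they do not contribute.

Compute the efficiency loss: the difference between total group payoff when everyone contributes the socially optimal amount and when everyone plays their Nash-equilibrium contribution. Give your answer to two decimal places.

2556.00 dollars

Each contributed unit returns 8.1/10 = 0.8100 to its contributor — below 1 — so contributing 0 is dominant for every player. At the Nash equilibrium everyone keeps their 36, and the group total is 10 × 36 = 360.
Each contributed unit returns 8.100 to the group as a whole (0.8100 to each of 10 players), which exceeds 1, so the social optimum is full contribution: group total = 8.100 × 360 = 2916.00.
Efficiency loss = 2916.00 − 360 = 2556.00.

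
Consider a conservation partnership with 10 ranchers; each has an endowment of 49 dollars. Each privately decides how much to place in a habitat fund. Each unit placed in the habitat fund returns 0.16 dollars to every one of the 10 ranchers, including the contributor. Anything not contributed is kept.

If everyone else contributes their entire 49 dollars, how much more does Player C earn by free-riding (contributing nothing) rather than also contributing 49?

Switching from a contribution of 49 to 0 lets Player C keep an extra 49 dollars, but lowers the habitat fund by 49, which costs Player C their own share of that drop: 0.16 × 49 = 7.84.
Net gain = 49 − 7.84 = 41.16. The private return per contributed unit (0.16) is below 1, so free-riding is indeed the best response regardless of what the others do.

41.16 dollars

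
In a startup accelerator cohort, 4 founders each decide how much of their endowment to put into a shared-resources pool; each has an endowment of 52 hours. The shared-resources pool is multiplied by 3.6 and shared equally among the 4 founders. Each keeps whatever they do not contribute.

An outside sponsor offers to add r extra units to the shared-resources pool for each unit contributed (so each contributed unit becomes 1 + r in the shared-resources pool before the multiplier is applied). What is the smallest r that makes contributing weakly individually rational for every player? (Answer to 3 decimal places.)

0.111

With matching at rate r, one contributed unit becomes (1 + r) in the shared-resources pool and returns 3.6 × (1 + r) / 4 to the contributor.
Setting this equal to 1: 1 + r = 4/3.6 = 1.1111.
So the minimum matching rate is r = 1.1111 − 1 = 0.111.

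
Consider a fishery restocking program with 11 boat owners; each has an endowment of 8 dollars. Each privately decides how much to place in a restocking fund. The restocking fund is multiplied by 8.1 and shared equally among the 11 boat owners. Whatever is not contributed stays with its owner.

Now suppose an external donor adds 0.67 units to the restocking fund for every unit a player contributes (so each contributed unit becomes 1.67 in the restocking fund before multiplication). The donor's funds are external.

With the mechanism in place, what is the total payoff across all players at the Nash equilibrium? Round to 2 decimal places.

The effective private return per unit is now 8.1 × 1.67 / 11 = 1.2297 > 1, so every player's dominant strategy flips to full contribution.
So the Nash equilibrium is full contribution by all 11; the group earns 8.1 × 1.67 × 88 = 1190.38.

1190.38 dollars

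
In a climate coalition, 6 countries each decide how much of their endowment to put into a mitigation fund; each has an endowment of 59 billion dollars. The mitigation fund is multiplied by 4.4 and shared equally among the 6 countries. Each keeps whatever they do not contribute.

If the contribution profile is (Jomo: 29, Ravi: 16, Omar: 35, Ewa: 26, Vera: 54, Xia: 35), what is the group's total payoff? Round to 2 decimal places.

Total contributed: 29 + 16 + 35 + 26 + 54 + 35 = 195; total kept: 6 × 59 − 195 = 159.
The mitigation fund pays out 4.4 × 195 = 858.00 in aggregate.
Group total = 159 + 858.00 = 1017.00.

1017.00 billion dollars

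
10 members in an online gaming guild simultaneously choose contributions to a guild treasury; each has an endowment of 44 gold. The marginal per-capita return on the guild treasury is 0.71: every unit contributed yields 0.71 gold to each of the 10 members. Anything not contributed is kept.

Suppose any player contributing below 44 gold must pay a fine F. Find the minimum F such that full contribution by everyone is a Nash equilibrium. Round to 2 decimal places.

Given the others contribute fully, the best deviation is to contribute 0 (any partial contribution still incurs the fine and gives up units whose private return 0.71 is below 1).
Deviating from 44 to 0 saves 44 gold but forfeits the deviator's share of the drop in the guild treasury: 0.71 × 44 = 31.24.
So the deviation gain is 44 − 31.24 = 12.76, and the fine must be at least 12.76 gold to wipe it out.

12.76 gold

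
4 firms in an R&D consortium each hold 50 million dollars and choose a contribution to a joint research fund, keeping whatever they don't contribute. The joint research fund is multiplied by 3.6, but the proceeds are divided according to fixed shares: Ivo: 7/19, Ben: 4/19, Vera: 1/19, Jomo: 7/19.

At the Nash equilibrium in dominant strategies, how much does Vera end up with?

For player j, contributing a unit is worthwhile iff 3.6 × (j's share) ≥ 1, i.e. iff j's share is at least 0.2778.
Ivo and Jomo are above the threshold, contributing 50 each; the remaining 2 contribute 0. Total contributed: 100.
Vera keeps 50 and receives 3.6 × 100 × 1/19 = 18.95 from the joint research fund, for a payoff of 68.95.

68.95 million dollars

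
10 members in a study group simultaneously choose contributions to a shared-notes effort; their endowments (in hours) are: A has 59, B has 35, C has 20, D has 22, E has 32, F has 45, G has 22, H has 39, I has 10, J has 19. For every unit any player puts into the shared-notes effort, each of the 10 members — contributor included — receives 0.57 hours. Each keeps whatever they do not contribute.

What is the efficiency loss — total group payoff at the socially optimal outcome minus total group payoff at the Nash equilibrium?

1424.10 hours

The private return per contributed unit is 0.57 < 1 for everyone, so the Nash equilibrium is zero contribution and the group total is Σ E_j = 59 + 35 + 20 + 22 + 32 + 45 + 22 + 39 + 10 + 19 = 303.
Each contributed unit returns 5.700 to the group, so the social optimum is full contribution by everyone: group total = 5.700 × 303 = 1727.10.
Efficiency loss = (5.700 − 1) × 303 = 1424.10.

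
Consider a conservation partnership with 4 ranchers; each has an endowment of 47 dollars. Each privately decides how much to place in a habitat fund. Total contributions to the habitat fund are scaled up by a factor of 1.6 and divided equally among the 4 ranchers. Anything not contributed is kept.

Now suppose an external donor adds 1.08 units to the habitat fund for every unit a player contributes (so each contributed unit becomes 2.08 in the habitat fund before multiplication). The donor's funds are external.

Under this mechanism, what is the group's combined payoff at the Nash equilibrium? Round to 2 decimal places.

188.00 dollars

With the mechanism, a contributed unit returns 1.6 × 2.08 / 4 = 0.8320 per unit of net cost — still below 1 — so contributing 0 remains dominant for every player.
Everyone keeps their endowment and the group total is 4 × 47 = 188.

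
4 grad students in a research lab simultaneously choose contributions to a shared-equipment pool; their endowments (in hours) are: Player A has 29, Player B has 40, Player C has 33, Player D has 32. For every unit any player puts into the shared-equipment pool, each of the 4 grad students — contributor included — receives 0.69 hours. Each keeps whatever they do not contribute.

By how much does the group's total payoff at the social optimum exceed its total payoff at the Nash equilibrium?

The private return per contributed unit is 0.69 < 1 for everyone, so the Nash equilibrium is zero contribution and the group total is Σ E_j = 29 + 40 + 33 + 32 = 134.
Each contributed unit returns 2.760 to the group, so the social optimum is full contribution by everyone: group total = 2.760 × 134 = 369.84.
Efficiency loss = (2.760 − 1) × 134 = 235.84.

235.84 hours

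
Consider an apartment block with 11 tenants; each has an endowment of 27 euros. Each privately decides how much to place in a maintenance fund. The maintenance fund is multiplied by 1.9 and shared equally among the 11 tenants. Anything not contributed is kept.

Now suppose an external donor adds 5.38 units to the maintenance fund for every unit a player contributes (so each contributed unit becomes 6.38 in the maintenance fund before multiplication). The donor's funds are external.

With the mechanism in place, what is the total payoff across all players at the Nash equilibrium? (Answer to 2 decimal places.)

3600.23 euros

The effective private return per unit is now 1.9 × 6.38 / 11 = 1.1020 > 1, so every player's dominant strategy flips to full contribution.
At the Nash equilibrium everyone contributes 27. Group total payoff = 1.9 × 6.38 × 297 = 3600.23.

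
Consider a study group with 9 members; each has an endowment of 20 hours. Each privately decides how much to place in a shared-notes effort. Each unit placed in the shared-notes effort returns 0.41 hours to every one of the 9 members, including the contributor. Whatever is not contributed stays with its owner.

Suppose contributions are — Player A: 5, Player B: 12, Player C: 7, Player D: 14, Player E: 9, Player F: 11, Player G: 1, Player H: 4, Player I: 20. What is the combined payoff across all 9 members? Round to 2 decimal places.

403.27 hours

Total contributed: 5 + 12 + 7 + 14 + 9 + 11 + 1 + 4 + 20 = 83; total kept: 9 × 20 − 83 = 97.
The shared-notes effort pays out 0.41 × 9 × 83 = 306.27 in aggregate.
Group total = 97 + 306.27 = 403.27.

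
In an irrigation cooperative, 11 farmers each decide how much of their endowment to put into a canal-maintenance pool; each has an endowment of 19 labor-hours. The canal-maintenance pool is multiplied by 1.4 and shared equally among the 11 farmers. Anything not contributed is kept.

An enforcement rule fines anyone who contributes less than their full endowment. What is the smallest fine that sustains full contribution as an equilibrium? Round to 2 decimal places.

Given the others contribute fully, the best deviation is to contribute 0 (any partial contribution still incurs the fine and gives up units whose private return 0.1273 is below 1).
Deviating from 19 to 0 saves 19 labor-hours but forfeits the deviator's share of the drop in the canal-maintenance pool: 1.4/11 × 19 = 2.42.
So the deviation gain is 19 − 2.42 = 16.58, and the fine must be at least 16.58 labor-hours to wipe it out.

16.58 labor-hours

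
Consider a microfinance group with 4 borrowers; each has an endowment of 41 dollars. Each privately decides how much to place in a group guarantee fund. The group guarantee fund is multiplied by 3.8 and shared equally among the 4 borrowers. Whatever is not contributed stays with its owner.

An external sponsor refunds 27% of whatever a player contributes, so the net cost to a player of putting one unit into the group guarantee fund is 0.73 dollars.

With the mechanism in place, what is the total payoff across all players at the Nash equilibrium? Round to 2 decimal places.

667.48 dollars

With the mechanism, a contributed unit returns (3.8/4) / 0.73 = 1.3014 per unit of net cost to the contributor — now above 1 — so contributing fully is weakly dominant for every player.
At the Nash equilibrium everyone contributes 41. Group total payoff = 4 × (41 × 0.27 + 3.8 × 41) = 667.48.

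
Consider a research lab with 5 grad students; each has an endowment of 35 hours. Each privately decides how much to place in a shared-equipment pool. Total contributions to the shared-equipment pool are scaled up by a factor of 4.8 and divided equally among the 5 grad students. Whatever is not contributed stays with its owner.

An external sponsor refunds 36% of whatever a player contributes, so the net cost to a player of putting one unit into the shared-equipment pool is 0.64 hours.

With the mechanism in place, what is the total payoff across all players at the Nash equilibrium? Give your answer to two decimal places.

Under the mechanism each unit contributed yields (4.8/5) / 0.64 = 1.5000 back to its contributor per unit of net cost, which exceeds 1, making full contribution the dominant choice for everyone.
At the Nash equilibrium everyone contributes 35. Group total payoff = 5 × (35 × 0.36 + 4.8 × 35) = 903.00.

903.00 hours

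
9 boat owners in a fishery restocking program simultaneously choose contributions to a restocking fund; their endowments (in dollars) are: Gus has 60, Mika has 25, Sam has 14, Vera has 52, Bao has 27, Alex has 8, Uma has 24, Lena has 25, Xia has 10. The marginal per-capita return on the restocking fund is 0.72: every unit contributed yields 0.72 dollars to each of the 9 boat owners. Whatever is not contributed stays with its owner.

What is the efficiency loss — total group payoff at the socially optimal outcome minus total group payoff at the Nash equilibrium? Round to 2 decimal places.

The private return per contributed unit is 0.72 < 1 for everyone, so the Nash equilibrium is zero contribution and the group total is Σ E_j = 60 + 25 + 14 + 52 + 27 + 8 + 24 + 25 + 10 = 245.
Each contributed unit returns 6.480 to the group, so the social optimum is full contribution by everyone: group total = 6.480 × 245 = 1587.60.
Efficiency loss = (6.480 − 1) × 245 = 1342.60.

1342.60 dollars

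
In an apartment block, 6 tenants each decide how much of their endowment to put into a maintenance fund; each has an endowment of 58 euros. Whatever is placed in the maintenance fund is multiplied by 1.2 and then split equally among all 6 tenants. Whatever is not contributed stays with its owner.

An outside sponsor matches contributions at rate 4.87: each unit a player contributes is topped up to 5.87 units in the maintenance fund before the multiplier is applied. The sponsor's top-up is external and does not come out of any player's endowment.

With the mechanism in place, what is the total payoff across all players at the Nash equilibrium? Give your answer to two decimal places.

Under the mechanism each unit contributed yields 1.2 × 5.87 / 6 = 1.1740 back to its contributor per unit of net cost, which exceeds 1, making full contribution the dominant choice for everyone.
At the Nash equilibrium everyone contributes 58. Group total payoff = 1.2 × 5.87 × 348 = 2451.31.

2451.31 euros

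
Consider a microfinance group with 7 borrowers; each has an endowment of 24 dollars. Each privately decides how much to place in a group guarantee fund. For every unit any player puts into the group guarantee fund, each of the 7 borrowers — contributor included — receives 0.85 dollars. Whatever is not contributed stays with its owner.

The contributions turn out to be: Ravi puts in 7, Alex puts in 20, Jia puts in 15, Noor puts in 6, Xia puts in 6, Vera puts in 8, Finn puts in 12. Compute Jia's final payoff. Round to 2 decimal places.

Total contributed: 7 + 20 + 15 + 6 + 6 + 8 + 12 = 74.
Each receives 0.85 × 74 = 62.90 from the group guarantee fund.
Jia keeps 24 − 15 = 9, so Jia's payoff is 9 + 62.90 = 71.90.

71.90 dollars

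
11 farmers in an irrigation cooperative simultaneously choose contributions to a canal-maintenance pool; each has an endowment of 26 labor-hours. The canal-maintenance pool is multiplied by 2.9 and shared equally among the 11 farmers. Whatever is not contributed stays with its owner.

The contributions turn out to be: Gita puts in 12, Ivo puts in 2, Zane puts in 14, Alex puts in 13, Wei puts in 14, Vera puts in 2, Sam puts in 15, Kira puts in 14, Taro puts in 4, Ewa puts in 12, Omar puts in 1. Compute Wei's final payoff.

39.15 labor-hours

Total contributed: 12 + 2 + 14 + 13 + 14 + 2 + 15 + 14 + 4 + 12 + 1 = 103.
Each receives 2.9 × 103 / 11 = 27.15 from the canal-maintenance pool.
Wei keeps 26 − 14 = 12, so Wei's payoff is 12 + 27.15 = 39.15.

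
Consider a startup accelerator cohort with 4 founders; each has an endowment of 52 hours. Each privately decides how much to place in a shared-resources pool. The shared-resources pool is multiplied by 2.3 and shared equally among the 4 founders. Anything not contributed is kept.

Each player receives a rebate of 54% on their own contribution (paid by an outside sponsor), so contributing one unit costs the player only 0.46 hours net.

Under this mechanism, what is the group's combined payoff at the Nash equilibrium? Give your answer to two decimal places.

590.72 hours

Under the mechanism each unit contributed yields (2.3/4) / 0.46 = 1.2500 back to its contributor per unit of net cost, which exceeds 1, making full contribution the dominant choice for everyone.
At the Nash equilibrium everyone contributes 52. Group total payoff = 4 × (52 × 0.54 + 2.3 × 52) = 590.72.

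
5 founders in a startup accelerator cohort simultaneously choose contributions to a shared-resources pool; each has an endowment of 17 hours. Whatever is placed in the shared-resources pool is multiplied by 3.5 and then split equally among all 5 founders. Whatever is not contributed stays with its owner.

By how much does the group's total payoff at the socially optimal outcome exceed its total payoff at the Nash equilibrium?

212.50 hours

Each contributed unit returns 3.5/5 = 0.7000 to its contributor — below 1 — so contributing 0 is dominant for every player. At the Nash equilibrium everyone keeps their 17, and the group total is 5 × 17 = 85.
Each contributed unit returns 3.500 to the group as a whole (0.7000 to each of 5 players), which exceeds 1, so the social optimum is full contribution: group total = 3.500 × 85 = 297.50.
Efficiency loss = 297.50 − 85 = 212.50.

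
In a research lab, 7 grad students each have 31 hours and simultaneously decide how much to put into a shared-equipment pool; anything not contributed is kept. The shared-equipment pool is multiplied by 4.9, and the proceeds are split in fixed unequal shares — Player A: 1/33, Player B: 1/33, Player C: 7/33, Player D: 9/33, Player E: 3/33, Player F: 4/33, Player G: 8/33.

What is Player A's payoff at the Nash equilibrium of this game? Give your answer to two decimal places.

Each unit j contributes comes back to j as 4.9 × (j's share), so j prefers to contribute only if that share exceeds 1/4.9 = 0.2041; otherwise keeping the unit dominates.
Player C, Player D and Player G clear that bar, contributing 31 each; the remaining 4 contribute 0. Total contributed: 93.
Player A keeps 31 and receives 4.9 × 93 × 1/33 = 13.81 from the shared-equipment pool, for a payoff of 44.81.

44.81 hours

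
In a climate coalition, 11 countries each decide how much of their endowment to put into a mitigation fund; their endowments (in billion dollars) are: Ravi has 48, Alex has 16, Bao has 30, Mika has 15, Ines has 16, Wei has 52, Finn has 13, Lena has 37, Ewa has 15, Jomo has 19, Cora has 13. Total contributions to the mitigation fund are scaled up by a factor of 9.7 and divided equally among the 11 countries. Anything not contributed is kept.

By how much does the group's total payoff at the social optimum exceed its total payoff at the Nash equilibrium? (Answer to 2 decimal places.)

2383.80 billion dollars

The private return per contributed unit is 9.7/11 = 0.8818 < 1 for every player regardless of endowment, so the Nash equilibrium is zero contribution and the group total is Σ E_j = 48 + 16 + 30 + 15 + 16 + 52 + 13 + 37 + 15 + 19 + 13 = 274.
Each contributed unit returns 9.700 to the group, so the social optimum is full contribution by everyone: group total = 9.700 × 274 = 2657.80.
Efficiency loss = (9.700 − 1) × 274 = 2383.80.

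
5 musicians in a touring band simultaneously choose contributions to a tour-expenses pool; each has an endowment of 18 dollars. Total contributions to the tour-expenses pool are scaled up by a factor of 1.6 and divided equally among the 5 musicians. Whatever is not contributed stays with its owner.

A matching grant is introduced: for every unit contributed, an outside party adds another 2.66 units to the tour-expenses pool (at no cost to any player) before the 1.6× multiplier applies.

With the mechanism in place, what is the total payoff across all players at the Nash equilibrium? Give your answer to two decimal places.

527.04 dollars

The effective private return per unit is now 1.6 × 3.66 / 5 = 1.1712 > 1, so every player's dominant strategy flips to full contribution.
So the Nash equilibrium is full contribution by all 5; the group earns 1.6 × 3.66 × 90 = 527.04.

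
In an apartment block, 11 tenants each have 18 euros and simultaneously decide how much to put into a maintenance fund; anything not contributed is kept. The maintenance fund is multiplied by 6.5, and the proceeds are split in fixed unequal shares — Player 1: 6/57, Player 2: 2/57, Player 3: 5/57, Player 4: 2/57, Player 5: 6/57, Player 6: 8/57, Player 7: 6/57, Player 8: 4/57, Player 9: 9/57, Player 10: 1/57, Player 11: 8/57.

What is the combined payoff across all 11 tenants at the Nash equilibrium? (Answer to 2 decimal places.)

For player j, contributing a unit is worthwhile iff 6.5 × (j's share) ≥ 1, i.e. iff j's share is at least 0.1538.
Only Player 9 (9/57) clears that bar, contributing 18; the remaining 10 contribute 0. Total contributed: 18.
The maintenance fund pays out 6.5 × 18 = 117.00 in total (split across the unequal shares, but the aggregate is all that matters for the group sum).
The 10 free-riders keep 18 each, adding 180. Group total = 180 + 117.00 = 297.00.

297.00 euros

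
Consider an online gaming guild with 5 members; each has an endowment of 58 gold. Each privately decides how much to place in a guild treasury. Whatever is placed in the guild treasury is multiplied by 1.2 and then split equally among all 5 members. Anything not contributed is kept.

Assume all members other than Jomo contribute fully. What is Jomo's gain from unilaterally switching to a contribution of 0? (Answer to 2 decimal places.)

Switching from a contribution of 58 to 0 lets Jomo keep an extra 58 gold, but lowers the guild treasury by 58, which costs Jomo their own share of that drop: 1.2/5 × 58 = 13.92.
Net gain = 58 − 13.92 = 44.08. The private return per contributed unit (0.2400) is below 1, so free-riding is indeed the best response regardless of what the others do.

44.08 gold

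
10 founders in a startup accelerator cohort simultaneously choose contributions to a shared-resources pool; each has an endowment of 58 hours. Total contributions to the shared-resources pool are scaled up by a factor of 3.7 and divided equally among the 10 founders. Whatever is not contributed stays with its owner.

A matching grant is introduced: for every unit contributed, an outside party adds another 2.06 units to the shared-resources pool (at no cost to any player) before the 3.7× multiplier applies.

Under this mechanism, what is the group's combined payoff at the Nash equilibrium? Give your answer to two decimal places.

6566.76 hours

The effective private return per unit is now 3.7 × 3.06 / 10 = 1.1322 > 1, so every player's dominant strategy flips to full contribution.
At the Nash equilibrium everyone contributes 58. Group total payoff = 3.7 × 3.06 × 580 = 6566.76.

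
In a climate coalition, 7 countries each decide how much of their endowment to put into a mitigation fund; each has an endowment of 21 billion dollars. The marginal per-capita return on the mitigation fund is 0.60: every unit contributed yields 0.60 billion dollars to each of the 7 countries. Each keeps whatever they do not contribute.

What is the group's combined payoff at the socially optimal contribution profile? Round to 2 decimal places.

Each contributed unit returns 4.200 to the group as a whole (0.60 to each of 7 players), which exceeds 1, so the social optimum is full contribution: group total = 4.200 × 147 = 617.40.

617.40 billion dollars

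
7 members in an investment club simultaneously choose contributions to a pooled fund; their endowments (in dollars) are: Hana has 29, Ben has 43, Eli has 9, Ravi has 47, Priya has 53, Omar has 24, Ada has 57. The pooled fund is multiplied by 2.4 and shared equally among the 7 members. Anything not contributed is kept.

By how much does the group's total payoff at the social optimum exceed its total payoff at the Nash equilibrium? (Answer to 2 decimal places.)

The private return per contributed unit is 2.4/7 = 0.3429 < 1 for every player regardless of endowment, so the Nash equilibrium is zero contribution and the group total is Σ E_j = 29 + 43 + 9 + 47 + 53 + 24 + 57 = 262.
Each contributed unit returns 2.400 to the group, so the social optimum is full contribution by everyone: group total = 2.400 × 262 = 628.80.
Efficiency loss = (2.400 − 1) × 262 = 366.80.

366.80 dollars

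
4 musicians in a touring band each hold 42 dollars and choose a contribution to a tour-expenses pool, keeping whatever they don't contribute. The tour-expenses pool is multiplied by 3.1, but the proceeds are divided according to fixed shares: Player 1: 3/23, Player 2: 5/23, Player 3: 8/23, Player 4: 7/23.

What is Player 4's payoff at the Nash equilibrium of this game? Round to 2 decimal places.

81.63 dollars

A player with share s gets back 3.1·s per unit contributed, so full contribution is dominant for anyone with s > 1/3.1 = 0.3226 and zero contribution is dominant for anyone below.
Player 3 alone (share 8/23) is above the threshold, contributing 42; the remaining 3 contribute 0. Total contributed: 42.
Player 4 keeps 42 and receives 3.1 × 42 × 7/23 = 39.63 from the tour-expenses pool, for a payoff of 81.63.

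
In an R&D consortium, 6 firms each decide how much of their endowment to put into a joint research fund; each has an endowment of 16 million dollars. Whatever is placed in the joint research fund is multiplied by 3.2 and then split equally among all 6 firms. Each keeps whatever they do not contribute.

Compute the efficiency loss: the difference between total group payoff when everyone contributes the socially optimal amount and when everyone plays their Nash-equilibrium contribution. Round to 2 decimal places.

Each contributed unit returns 3.2/6 = 0.5333 to its contributor — below 1 — so contributing 0 is dominant for every player. At the Nash equilibrium everyone keeps their 16, and the group total is 6 × 16 = 96.
Each contributed unit returns 3.200 to the group as a whole (0.5333 to each of 6 players), which exceeds 1, so the social optimum is full contribution: group total = 3.200 × 96 = 307.20.
Efficiency loss = 307.20 − 96 = 211.20.

211.20 million dollars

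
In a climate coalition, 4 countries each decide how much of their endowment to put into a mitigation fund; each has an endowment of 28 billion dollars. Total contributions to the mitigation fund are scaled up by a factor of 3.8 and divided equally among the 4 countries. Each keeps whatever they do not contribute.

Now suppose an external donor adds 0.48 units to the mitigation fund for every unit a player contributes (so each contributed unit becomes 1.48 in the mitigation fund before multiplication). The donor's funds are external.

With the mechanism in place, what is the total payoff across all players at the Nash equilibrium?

The effective private return per unit is now 3.8 × 1.48 / 4 = 1.4060 > 1, so every player's dominant strategy flips to full contribution.
At the Nash equilibrium everyone contributes 28. Group total payoff = 3.8 × 1.48 × 112 = 629.89.

629.89 billion dollars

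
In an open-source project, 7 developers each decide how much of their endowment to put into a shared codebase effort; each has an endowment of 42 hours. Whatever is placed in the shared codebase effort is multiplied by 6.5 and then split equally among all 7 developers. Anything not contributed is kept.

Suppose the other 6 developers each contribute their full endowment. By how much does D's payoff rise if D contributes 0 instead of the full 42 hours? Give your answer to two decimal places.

Switching from a contribution of 42 to 0 lets D keep an extra 42 hours, but lowers the shared codebase effort by 42, which costs D their own share of that drop: 6.5/7 × 42 = 39.00.
Net gain = 42 − 39.00 = 3.00. The private return per contributed unit (0.9286) is below 1, so free-riding is indeed the best response regardless of what the others do.

3.00 hours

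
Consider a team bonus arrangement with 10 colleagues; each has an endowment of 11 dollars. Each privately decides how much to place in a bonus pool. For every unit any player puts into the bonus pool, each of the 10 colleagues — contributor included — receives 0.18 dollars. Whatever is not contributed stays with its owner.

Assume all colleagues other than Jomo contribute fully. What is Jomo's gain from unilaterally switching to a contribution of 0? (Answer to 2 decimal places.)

Switching from a contribution of 11 to 0 lets Jomo keep an extra 11 dollars, but lowers the bonus pool by 11, which costs Jomo their own share of that drop: 0.18 × 11 = 1.98.
Net gain = 11 − 1.98 = 9.02. The private return per contributed unit (0.18) is below 1, so free-riding is indeed the best response regardless of what the others do.

9.02 dollars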